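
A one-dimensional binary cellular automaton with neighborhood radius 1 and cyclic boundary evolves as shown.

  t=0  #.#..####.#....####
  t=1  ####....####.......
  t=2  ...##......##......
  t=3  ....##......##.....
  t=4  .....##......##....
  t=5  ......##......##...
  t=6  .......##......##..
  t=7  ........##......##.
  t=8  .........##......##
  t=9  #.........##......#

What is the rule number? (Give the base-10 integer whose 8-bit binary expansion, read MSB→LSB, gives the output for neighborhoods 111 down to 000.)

116

  ###|.  b7=0 t=0,i=6
  ##.|#  b6=1 t=0,i=0
  #.#|#  b5=1 t=0,i=1
  #..|#  b4=1 t=0,i=3
  .##|.  b3=0 t=0,i=5
  .#.|#  b2=1 t=0,i=2
  ..#|.  b1=0 t=0,i=4
  ...|.  b0=0 t=0,i=12
  bits 01110100 = 116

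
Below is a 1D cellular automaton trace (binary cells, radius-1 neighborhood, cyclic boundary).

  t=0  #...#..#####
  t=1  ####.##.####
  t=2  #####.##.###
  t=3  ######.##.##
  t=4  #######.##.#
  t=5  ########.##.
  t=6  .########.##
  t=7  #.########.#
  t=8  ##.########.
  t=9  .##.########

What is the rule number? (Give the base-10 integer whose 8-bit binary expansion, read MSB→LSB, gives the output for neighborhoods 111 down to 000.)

  ###|#  b7=1 t=0,i=8
  ##.|#  b6=1 t=0,i=0
  #.#|#  b5=1 t=1,i=4
  #..|#  b4=1 t=0,i=1
  .##|.  b3=0 t=0,i=7
  .#.|.  b2=0 t=0,i=4
  ..#|#  b1=1 t=0,i=3
  ...|#  b0=1 t=0,i=2
  bits 11110011 = 243

243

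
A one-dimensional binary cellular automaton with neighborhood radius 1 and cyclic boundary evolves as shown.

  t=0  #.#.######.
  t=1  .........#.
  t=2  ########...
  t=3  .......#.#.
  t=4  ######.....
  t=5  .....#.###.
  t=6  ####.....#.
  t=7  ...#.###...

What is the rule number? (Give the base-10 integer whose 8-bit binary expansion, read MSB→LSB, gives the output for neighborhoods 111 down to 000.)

65

  ###|.  b7=0 t=0,i=5
  ##.|#  b6=1 t=0,i=9
  #.#|.  b5=0 t=0,i=1
  #..|.  b4=0 t=1,i=10
  .##|.  b3=0 t=0,i=4
  .#.|.  b2=0 t=0,i=0
  ..#|.  b1=0 t=1,i=8
  ...|#  b0=1 t=1,i=0
  bits 01000001 = 65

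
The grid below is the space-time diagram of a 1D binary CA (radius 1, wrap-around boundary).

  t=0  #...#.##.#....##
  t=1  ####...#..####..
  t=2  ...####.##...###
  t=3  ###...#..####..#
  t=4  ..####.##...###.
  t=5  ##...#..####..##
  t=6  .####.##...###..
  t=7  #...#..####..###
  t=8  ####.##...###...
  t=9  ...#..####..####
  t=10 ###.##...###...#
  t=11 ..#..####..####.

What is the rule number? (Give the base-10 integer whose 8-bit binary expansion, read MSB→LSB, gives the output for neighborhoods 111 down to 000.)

83

  [7] ### => .  t=0,i=15
  [6] ##. => #  t=0,i=0
  [5] #.# => .  t=0,i=5
  [4] #.. => #  t=0,i=1
  [3] .## => .  t=0,i=6
  [2] .#. => .  t=0,i=4
  [1] ..# => #  t=0,i=3
  [0] ... => #  t=0,i=2
  bits 01010011 = 83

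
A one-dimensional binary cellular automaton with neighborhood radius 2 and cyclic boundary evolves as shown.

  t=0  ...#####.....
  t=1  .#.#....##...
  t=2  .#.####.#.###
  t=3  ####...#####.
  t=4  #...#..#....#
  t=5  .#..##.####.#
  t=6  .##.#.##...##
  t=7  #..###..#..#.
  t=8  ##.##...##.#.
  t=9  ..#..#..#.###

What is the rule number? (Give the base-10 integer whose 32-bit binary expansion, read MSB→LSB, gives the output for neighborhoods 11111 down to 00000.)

229723122

  [31] ##### => .  t=0,i=5
  [30] ####. => .  t=0,i=6
  [29] ###.# => .  t=2,i=6
  [28] ###.. => .  t=0,i=7
  [27] ##.## => #  t=3,i=12
  [26] ##.#. => #  t=2,i=0
  [25] ##..# => .  t=7,i=6
  [24] ##... => #  t=0,i=8
  [23] #.### => #  t=2,i=3
  [22] #.##. => .  t=6,i=1
  [21] #.#.# => #  t=2,i=1
  [20] #.#.. => #  t=1,i=3
  [19] #..## => .  t=5,i=3
  [18] #..#. => .  t=4,i=6
  [17] #...# => .  t=3,i=5
  [16] #.... => #  t=0,i=9
  [15] .#### => .  t=0,i=4
  [14] .###. => #  t=2,i=11
  [13] .##.# => .  t=5,i=5
  [12] .##.. => .  t=1,i=9
  [11] .#.## => #  t=2,i=2
  [10] .#.#. => .  t=1,i=2
  [9] .#..# => #  t=4,i=5
  [8] .#... => #  t=1,i=4
  [7] ..### => #  t=0,i=3
  [6] ..##. => #  t=1,i=8
  [5] ..#.# => #  t=1,i=1
  [4] ..#.. => #  t=4,i=4
  [3] ...## => .  t=0,i=2
  [2] ...#. => .  t=1,i=0
  [1] ....# => #  t=0,i=1
  [0] ..... => .  t=0,i=0
  bits 00001101101100010100101111110010 = 229723122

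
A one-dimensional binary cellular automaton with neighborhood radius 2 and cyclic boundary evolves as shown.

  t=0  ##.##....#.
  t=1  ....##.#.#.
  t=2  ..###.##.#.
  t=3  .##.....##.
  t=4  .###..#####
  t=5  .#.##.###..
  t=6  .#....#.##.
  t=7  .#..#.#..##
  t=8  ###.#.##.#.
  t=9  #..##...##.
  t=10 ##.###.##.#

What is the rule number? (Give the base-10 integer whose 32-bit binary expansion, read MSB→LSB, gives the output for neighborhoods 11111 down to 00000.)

  nb #####: next=#  (t=4,i=8, bit31=1)
  nb ####.: next=.  (t=4,i=9, bit30=0)
  nb ###.#: next=.  (t=2,i=4, bit29=0)
  nb ###..: next=#  (t=4,i=3, bit28=1)
  nb ##.##: next=.  (t=0,i=2, bit27=0)
  nb ##.#.: next=#  (t=1,i=6, bit26=1)
  nb ##..#: next=#  (t=3,i=10, bit25=1)
  nb ##...: next=#  (t=0,i=5, bit24=1)
  nb #.###: next=#  (t=4,i=1, bit23=1)
  nb #.##.: next=.  (t=0,i=0, bit22=0)
  nb #.#.#: next=#  (t=1,i=7, bit21=1)
  nb #.#..: next=#  (t=1,i=9, bit20=1)
  nb #..##: next=.  (t=3,i=0, bit19=0)
  nb #..#.: next=.  (t=6,i=0, bit18=0)
  nb #...#: next=.  (t=2,i=0, bit17=0)
  nb #....: next=.  (t=0,i=6, bit16=0)
  nb .####: next=#  (t=4,i=7, bit15=1)
  nb .###.: next=.  (t=2,i=3, bit14=0)
  nb .##.#: next=.  (t=0,i=1, bit13=0)
  nb .##..: next=#  (t=0,i=4, bit12=1)
  nb .#.##: next=.  (t=0,i=10, bit11=0)
  nb .#.#.: next=.  (t=1,i=8, bit10=0)
  nb .#..#: next=#  (t=7,i=2, bit9=1)
  nb .#...: next=.  (t=1,i=10, bit8=0)
  nb ..###: next=#  (t=2,i=2, bit7=1)
  nb ..##.: next=#  (t=1,i=4, bit6=1)
  nb ..#.#: next=#  (t=0,i=9, bit5=1)
  nb ..#..: next=#  (t=6,i=1, bit4=1)
  nb ...##: next=#  (t=1,i=3, bit3=1)
  nb ...#.: next=.  (t=0,i=8, bit2=0)
  nb ....#: next=#  (t=0,i=7, bit1=1)
  nb .....: next=.  (t=1,i=1, bit0=0)
  bits 10010111101100001001001011111010 = 2544931578

2544931578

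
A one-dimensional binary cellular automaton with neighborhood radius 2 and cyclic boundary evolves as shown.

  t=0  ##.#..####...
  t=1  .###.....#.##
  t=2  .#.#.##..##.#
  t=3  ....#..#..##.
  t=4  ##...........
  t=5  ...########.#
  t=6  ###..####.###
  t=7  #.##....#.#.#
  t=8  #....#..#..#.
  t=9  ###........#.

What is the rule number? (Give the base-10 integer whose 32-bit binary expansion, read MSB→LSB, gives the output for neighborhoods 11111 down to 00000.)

  ##### -> #   bit 31 = 1  t=5,i=5
  ####. -> .   bit 30 = 0  t=0,i=8
  ###.# -> #   bit 29 = 1  t=5,i=10
  ###.. -> #   bit 28 = 1  t=0,i=9
  ##.## -> .   bit 27 = 0  t=1,i=0
  ##.#. -> #   bit 26 = 1  t=0,i=2
  ##..# -> #   bit 25 = 1  t=2,i=7
  ##... -> .   bit 24 = 0  t=0,i=10
  #.### -> #   bit 23 = 1  t=1,i=1
  #.##. -> .   bit 22 = 0  t=1,i=11
  #.#.# -> .   bit 21 = 0  t=2,i=1
  #.#.. -> #   bit 20 = 1  t=0,i=3
  #..## -> .   bit 19 = 0  t=0,i=5
  #..#. -> .   bit 18 = 0  t=3,i=6
  #...# -> #   bit 17 = 1  t=0,i=11
  #.... -> #   bit 16 = 1  t=1,i=5
  .#### -> .   bit 15 = 0  t=0,i=7
  .###. -> .   bit 14 = 0  t=1,i=2
  .##.# -> #   bit 13 = 1  t=0,i=1
  .##.. -> .   bit 12 = 0  t=2,i=6
  .#.## -> #   bit 11 = 1  t=1,i=10
  .#.#. -> .   bit 10 = 0  t=2,i=0
  .#..# -> .   bit 9 = 0  t=0,i=4
  .#... -> #   bit 8 = 1  t=5,i=0
  ..### -> .   bit 7 = 0  t=0,i=6
  ..##. -> .   bit 6 = 0  t=0,i=0
  ..#.# -> #   bit 5 = 1  t=1,i=9
  ..#.. -> .   bit 4 = 0  t=3,i=4
  ...## -> #   bit 3 = 1  t=0,i=12
  ...#. -> .   bit 2 = 0  t=1,i=8
  ....# -> .   bit 1 = 0  t=1,i=7
  ..... -> #   bit 0 = 1  t=1,i=6
  bits 10110110100100110010100100101001 = 3063097641

3063097641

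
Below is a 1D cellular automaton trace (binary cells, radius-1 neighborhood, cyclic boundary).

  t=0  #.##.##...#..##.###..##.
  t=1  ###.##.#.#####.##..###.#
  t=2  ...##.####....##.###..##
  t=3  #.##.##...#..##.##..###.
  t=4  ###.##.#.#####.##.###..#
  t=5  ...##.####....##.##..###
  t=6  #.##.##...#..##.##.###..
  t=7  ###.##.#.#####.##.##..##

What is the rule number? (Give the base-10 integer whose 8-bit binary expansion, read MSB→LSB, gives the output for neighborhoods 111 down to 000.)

  [7] ### => .  t=0,i=17
  [6] ##. => .  t=0,i=3
  [5] #.# => #  t=0,i=1
  [4] #.. => #  t=0,i=7
  [3] .## => #  t=0,i=2
  [2] .#. => #  t=0,i=0
  [1] ..# => #  t=0,i=9
  [0] ... => .  t=0,i=8
  bits 00111110 = 62

62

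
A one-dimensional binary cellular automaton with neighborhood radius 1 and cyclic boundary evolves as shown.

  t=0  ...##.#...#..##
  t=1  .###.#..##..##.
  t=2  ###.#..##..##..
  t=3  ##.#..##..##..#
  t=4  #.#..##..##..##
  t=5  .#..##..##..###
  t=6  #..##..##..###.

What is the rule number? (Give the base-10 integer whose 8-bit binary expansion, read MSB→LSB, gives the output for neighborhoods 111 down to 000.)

  ###|#  b7=1 t=1,i=2
  ##.|.  b6=0 t=0,i=4
  #.#|#  b5=1 t=0,i=5
  #..|.  b4=0 t=0,i=0
  .##|#  b3=1 t=0,i=3
  .#.|.  b2=0 t=0,i=6
  ..#|#  b1=1 t=0,i=2
  ...|#  b0=1 t=0,i=1
  bits 10101011 = 171

171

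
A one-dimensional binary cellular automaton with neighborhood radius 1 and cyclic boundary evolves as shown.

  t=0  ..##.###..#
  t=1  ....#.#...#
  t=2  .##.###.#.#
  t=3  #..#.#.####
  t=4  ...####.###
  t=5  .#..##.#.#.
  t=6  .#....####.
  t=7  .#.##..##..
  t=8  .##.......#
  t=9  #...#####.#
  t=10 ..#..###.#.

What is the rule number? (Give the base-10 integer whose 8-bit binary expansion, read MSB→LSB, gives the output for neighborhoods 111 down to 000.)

  [7] ### => #  t=0,i=6
  [6] ##. => .  t=0,i=3
  [5] #.# => #  t=0,i=4
  [4] #.. => .  t=0,i=0
  [3] .## => .  t=0,i=2
  [2] .#. => #  t=0,i=10
  [1] ..# => .  t=0,i=1
  [0] ... => #  t=1,i=1
  bits 10100101 = 165

165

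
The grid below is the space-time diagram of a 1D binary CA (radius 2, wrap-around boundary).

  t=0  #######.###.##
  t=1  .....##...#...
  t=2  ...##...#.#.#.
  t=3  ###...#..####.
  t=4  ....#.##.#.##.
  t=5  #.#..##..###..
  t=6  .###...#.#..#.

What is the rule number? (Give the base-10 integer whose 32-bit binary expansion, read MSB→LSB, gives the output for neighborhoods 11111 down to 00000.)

1651707546

  [31] ##### => .  t=0,i=0
  [30] ####. => #  t=0,i=5
  [29] ###.# => #  t=0,i=6
  [28] ###.. => .  t=3,i=2
  [27] ##.## => .  t=0,i=7
  [26] ##.#. => .  t=4,i=8
  [25] ##..# => #  t=5,i=7
  [24] ##... => .  t=1,i=7
  [23] #.### => .  t=0,i=8
  [22] #.##. => #  t=4,i=6
  [21] #.#.# => #  t=2,i=10
  [20] #.#.. => #  t=2,i=12
  [19] #..## => .  t=3,i=8
  [18] #..#. => .  t=5,i=13
  [17] #...# => #  t=1,i=8
  [16] #.... => #  t=1,i=12
  [15] .#### => .  t=0,i=13
  [14] .###. => .  t=0,i=9
  [13] .##.# => .  t=4,i=7
  [12] .##.. => .  t=1,i=6
  [11] .#.## => #  t=4,i=5
  [10] .#.#. => #  t=2,i=9
  [9] .#..# => #  t=3,i=7
  [8] .#... => .  t=1,i=11
  [7] ..### => #  t=3,i=9
  [6] ..##. => .  t=1,i=5
  [5] ..#.# => .  t=2,i=8
  [4] ..#.. => #  t=1,i=10
  [3] ...## => #  t=1,i=4
  [2] ...#. => .  t=1,i=9
  [1] ....# => #  t=1,i=3
  [0] ..... => .  t=1,i=0
  bits 01100010011100110000111010011010 = 1651707546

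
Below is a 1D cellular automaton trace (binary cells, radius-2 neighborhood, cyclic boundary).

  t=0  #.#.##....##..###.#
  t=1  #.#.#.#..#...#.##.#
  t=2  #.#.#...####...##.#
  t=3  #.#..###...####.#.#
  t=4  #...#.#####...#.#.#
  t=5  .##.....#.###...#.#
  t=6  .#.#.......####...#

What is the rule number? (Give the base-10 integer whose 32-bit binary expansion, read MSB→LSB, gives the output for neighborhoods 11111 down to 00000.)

  ##### -> #   bit 31 = 1  t=4,i=8
  ####. -> .   bit 30 = 0  t=2,i=10
  ###.# -> #   bit 29 = 1  t=0,i=16
  ###.. -> #   bit 28 = 1  t=2,i=11
  ##.## -> .   bit 27 = 0  t=0,i=17
  ##.#. -> .   bit 26 = 0  t=0,i=1
  ##..# -> .   bit 25 = 0  t=0,i=12
  ##... -> #   bit 24 = 1  t=0,i=6
  #.### -> .   bit 23 = 0  t=4,i=6
  #.##. -> #   bit 22 = 1  t=0,i=4
  #.#.# -> #   bit 21 = 1  t=0,i=2
  #.#.. -> .   bit 20 = 0  t=1,i=6
  #..## -> #   bit 19 = 1  t=0,i=13
  #..#. -> #   bit 18 = 1  t=1,i=8
  #...# -> #   bit 17 = 1  t=1,i=11
  #.... -> .   bit 16 = 0  t=0,i=7
  .#### -> .   bit 15 = 0  t=2,i=9
  .###. -> #   bit 14 = 1  t=0,i=15
  .##.# -> #   bit 13 = 1  t=0,i=0
  .##.. -> .   bit 12 = 0  t=0,i=5
  .#.## -> .   bit 11 = 0  t=0,i=3
  .#.#. -> .   bit 10 = 0  t=1,i=3
  .#..# -> .   bit 9 = 0  t=1,i=7
  .#... -> #   bit 8 = 1  t=1,i=10
  ..### -> .   bit 7 = 0  t=0,i=14
  ..##. -> .   bit 6 = 0  t=0,i=10
  ..#.# -> .   bit 5 = 0  t=1,i=13
  ..#.. -> #   bit 4 = 1  t=1,i=9
  ...## -> #   bit 3 = 1  t=0,i=9
  ...#. -> .   bit 2 = 0  t=1,i=12
  ....# -> .   bit 1 = 0  t=0,i=8
  ..... -> .   bit 0 = 0  t=5,i=5
  bits 10110001011011100110000100011000 = 2976801048

2976801048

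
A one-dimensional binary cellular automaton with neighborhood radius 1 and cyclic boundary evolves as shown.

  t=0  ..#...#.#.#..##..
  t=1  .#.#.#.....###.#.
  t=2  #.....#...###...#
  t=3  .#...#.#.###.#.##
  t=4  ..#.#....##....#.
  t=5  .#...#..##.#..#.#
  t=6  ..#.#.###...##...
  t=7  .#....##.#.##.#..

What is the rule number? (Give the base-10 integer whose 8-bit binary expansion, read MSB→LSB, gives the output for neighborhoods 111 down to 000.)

  ###|#  b7=1 t=1,i=12
  ##.|.  b6=0 t=0,i=14
  #.#|.  b5=0 t=0,i=7
  #..|#  b4=1 t=0,i=3
  .##|#  b3=1 t=0,i=13
  .#.|.  b2=0 t=0,i=2
  ..#|#  b1=1 t=0,i=1
  ...|.  b0=0 t=0,i=0
  bits 10011010 = 154

154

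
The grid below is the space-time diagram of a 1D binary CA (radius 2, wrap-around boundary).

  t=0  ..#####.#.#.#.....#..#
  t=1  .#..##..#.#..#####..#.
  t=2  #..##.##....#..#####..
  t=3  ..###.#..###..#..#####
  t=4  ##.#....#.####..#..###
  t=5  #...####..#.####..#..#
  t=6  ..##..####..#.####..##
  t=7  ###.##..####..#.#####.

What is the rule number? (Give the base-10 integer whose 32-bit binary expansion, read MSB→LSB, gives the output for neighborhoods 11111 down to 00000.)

3538903375

  [31] ##### => #  t=0,i=4
  [30] ####. => #  t=0,i=5
  [29] ###.# => .  t=0,i=6
  [28] ###.. => #  t=1,i=17
  [27] ##.## => .  t=2,i=5
  [26] ##.#. => .  t=0,i=7
  [25] ##..# => #  t=1,i=6
  [24] ##... => .  t=2,i=8
  [23] #.### => #  t=4,i=10
  [22] #.##. => #  t=2,i=6
  [21] #.#.# => #  t=0,i=8
  [20] #.#.. => .  t=0,i=12
  [19] #..## => #  t=0,i=1
  [18] #..#. => #  t=0,i=20
  [17] #...# => #  t=5,i=2
  [16] #.... => #  t=0,i=14
  [15] .#### => .  t=0,i=3
  [14] .###. => #  t=3,i=3
  [13] .##.# => #  t=2,i=4
  [12] .##.. => .  t=1,i=5
  [11] .#.## => .  t=4,i=9
  [10] .#.#. => .  t=0,i=9
  [9] .#..# => .  t=0,i=0
  [8] .#... => #  t=0,i=13
  [7] ..### => .  t=0,i=2
  [6] ..##. => #  t=1,i=4
  [5] ..#.# => .  t=1,i=8
  [4] ..#.. => .  t=0,i=18
  [3] ...## => #  t=5,i=3
  [2] ...#. => #  t=0,i=17
  [1] ....# => #  t=0,i=16
  [0] ..... => #  t=0,i=15
  bits 11010010111011110110000101001111 = 3538903375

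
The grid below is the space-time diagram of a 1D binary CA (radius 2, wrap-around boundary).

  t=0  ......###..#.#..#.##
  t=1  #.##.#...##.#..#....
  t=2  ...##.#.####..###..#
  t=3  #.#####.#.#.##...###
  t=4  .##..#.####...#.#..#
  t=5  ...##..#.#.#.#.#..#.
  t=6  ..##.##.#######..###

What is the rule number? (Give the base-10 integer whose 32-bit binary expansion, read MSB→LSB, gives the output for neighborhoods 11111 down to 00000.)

  #####|.  b31=0 t=3,i=4
  ####.|#  b30=1 t=2,i=10
  ###.#|.  b29=0 t=3,i=0
  ###..|.  b28=0 t=0,i=8
  ##.##|#  b27=1 t=3,i=1
  ##.#.|#  b26=1 t=1,i=4
  ##..#|#  b25=1 t=0,i=9
  ##...|#  b24=1 t=0,i=0
  #.###|#  b23=1 t=2,i=8
  #.##.|.  b22=0 t=0,i=18
  #.#.#|#  b21=1 t=2,i=6
  #.#..|.  b20=0 t=0,i=13
  #..##|#  b19=1 t=2,i=13
  #..#.|#  b18=1 t=0,i=10
  #...#|.  b17=0 t=1,i=7
  #....|.  b16=0 t=0,i=1
  .####|.  b15=0 t=2,i=9
  .###.|.  b14=0 t=0,i=7
  .##.#|#  b13=1 t=1,i=3
  .##..|.  b12=0 t=0,i=19
  .#.##|.  b11=0 t=0,i=17
  .#.#.|#  b10=1 t=0,i=12
  .#..#|.  b9=0 t=0,i=14
  .#...|#  b8=1 t=1,i=6
  ..###|.  b7=0 t=0,i=6
  ..##.|#  b6=1 t=1,i=9
  ..#.#|.  b5=0 t=0,i=11
  ..#..|#  b4=1 t=1,i=15
  ...##|#  b3=1 t=0,i=5
  ...#.|#  b2=1 t=1,i=19
  ....#|.  b1=0 t=0,i=4
  .....|#  b0=1 t=0,i=2
  bits 01001111101011000010010101011101 = 1336681821

1336681821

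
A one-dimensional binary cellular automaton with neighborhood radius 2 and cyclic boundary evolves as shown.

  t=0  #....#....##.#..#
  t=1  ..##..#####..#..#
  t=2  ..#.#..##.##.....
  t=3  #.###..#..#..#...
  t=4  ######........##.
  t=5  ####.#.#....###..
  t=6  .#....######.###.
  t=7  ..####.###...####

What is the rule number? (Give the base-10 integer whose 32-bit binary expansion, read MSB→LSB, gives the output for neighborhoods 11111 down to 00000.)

  [31] ##### => #  t=1,i=8
  [30] ####. => .  t=1,i=9
  [29] ###.# => .  t=5,i=3
  [28] ###.. => #  t=1,i=10
  [27] ##.## => .  t=2,i=9
  [26] ##.#. => .  t=0,i=12
  [25] ##..# => #  t=1,i=4
  [24] ##... => .  t=0,i=1
  [23] #.### => #  t=3,i=2
  [22] #.##. => #  t=2,i=10
  [21] #.#.# => .  t=5,i=5
  [20] #.#.. => #  t=0,i=13
  [19] #..## => .  t=0,i=15
  [18] #..#. => .  t=1,i=12
  [17] #...# => #  t=3,i=15
  [16] #.... => #  t=0,i=2
  [15] .#### => #  t=1,i=7
  [14] .###. => #  t=3,i=3
  [13] .##.# => .  t=0,i=11
  [12] .##.. => .  t=0,i=0
  [11] .#.## => #  t=3,i=1
  [10] .#.#. => #  t=2,i=3
  [9] .#..# => .  t=0,i=14
  [8] .#... => #  t=0,i=6
  [7] ..### => .  t=1,i=6
  [6] ..##. => #  t=0,i=10
  [5] ..#.# => #  t=2,i=2
  [4] ..#.. => .  t=0,i=5
  [3] ...## => #  t=0,i=9
  [2] ...#. => .  t=0,i=4
  [1] ....# => #  t=0,i=3
  [0] ..... => .  t=2,i=14
  bits 10010010110100111100110101101010 = 2463354218

2463354218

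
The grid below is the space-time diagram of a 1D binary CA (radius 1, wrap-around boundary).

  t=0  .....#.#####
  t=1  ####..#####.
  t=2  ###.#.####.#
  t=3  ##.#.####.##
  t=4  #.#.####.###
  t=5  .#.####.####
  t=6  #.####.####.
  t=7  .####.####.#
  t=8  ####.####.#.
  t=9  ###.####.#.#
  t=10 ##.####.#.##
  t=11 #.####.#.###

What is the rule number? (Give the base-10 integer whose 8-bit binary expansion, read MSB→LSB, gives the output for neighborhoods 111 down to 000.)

185

  ### -> #   bit 7 = 1  t=0,i=8
  ##. -> .   bit 6 = 0  t=0,i=11
  #.# -> #   bit 5 = 1  t=0,i=6
  #.. -> #   bit 4 = 1  t=0,i=0
  .## -> #   bit 3 = 1  t=0,i=7
  .#. -> .   bit 2 = 0  t=0,i=5
  ..# -> .   bit 1 = 0  t=0,i=4
  ... -> #   bit 0 = 1  t=0,i=1
  bits 10111001 = 185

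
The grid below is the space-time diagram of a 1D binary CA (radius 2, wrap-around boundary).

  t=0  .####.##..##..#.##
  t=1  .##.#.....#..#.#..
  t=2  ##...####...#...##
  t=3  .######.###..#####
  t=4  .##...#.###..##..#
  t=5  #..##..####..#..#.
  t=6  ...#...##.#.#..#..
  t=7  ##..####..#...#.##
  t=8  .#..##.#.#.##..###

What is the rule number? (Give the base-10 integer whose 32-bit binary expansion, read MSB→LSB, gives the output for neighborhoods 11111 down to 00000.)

833079755

  nb #####: next=.  (t=3,i=3, bit31=0)
  nb ####.: next=.  (t=0,i=3, bit30=0)
  nb ###.#: next=#  (t=0,i=4, bit29=1)
  nb ###..: next=#  (t=2,i=1, bit28=1)
  nb ##.##: next=.  (t=0,i=0, bit27=0)
  nb ##.#.: next=.  (t=1,i=3, bit26=0)
  nb ##..#: next=.  (t=0,i=8, bit25=0)
  nb ##...: next=#  (t=2,i=2, bit24=1)
  nb #.###: next=#  (t=0,i=1, bit23=1)
  nb #.##.: next=.  (t=0,i=6, bit22=0)
  nb #.#.#: next=#  (t=6,i=10, bit21=1)
  nb #.#..: next=.  (t=1,i=4, bit20=0)
  nb #..##: next=.  (t=0,i=9, bit19=0)
  nb #..#.: next=#  (t=0,i=13, bit18=1)
  nb #...#: next=#  (t=1,i=17, bit17=1)
  nb #....: next=#  (t=1,i=6, bit16=1)
  nb .####: next=#  (t=0,i=2, bit15=1)
  nb .###.: next=#  (t=3,i=9, bit14=1)
  nb .##.#: next=.  (t=0,i=17, bit13=0)
  nb .##..: next=.  (t=0,i=7, bit12=0)
  nb .#.##: next=#  (t=0,i=15, bit11=1)
  nb .#.#.: next=.  (t=1,i=14, bit10=0)
  nb .#..#: next=.  (t=1,i=11, bit9=0)
  nb .#...: next=#  (t=1,i=5, bit8=1)
  nb ..###: next=#  (t=2,i=5, bit7=1)
  nb ..##.: next=#  (t=0,i=10, bit6=1)
  nb ..#.#: next=.  (t=0,i=14, bit5=0)
  nb ..#..: next=.  (t=1,i=10, bit4=0)
  nb ...##: next=#  (t=1,i=0, bit3=1)
  nb ...#.: next=.  (t=1,i=9, bit2=0)
  nb ....#: next=#  (t=1,i=8, bit1=1)
  nb .....: next=#  (t=1,i=7, bit0=1)
  bits 00110001101001111100100111001011 = 833079755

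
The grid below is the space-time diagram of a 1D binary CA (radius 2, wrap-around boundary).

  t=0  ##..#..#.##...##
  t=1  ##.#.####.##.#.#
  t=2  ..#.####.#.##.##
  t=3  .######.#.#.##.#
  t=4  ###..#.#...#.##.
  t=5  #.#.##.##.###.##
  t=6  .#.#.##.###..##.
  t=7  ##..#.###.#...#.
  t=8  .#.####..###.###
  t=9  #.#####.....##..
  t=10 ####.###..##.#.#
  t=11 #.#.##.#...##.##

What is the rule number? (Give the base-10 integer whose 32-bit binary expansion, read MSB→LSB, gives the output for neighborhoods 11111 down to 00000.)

  [31] ##### => .  t=3,i=3
  [30] ####. => #  t=0,i=0
  [29] ###.# => .  t=1,i=1
  [28] ###.. => #  t=0,i=1
  [27] ##.## => #  t=1,i=9
  [26] ##.#. => #  t=1,i=2
  [25] ##..# => .  t=0,i=2
  [24] ##... => #  t=0,i=11
  [23] #.### => #  t=1,i=5
  [22] #.##. => .  t=0,i=9
  [21] #.#.# => .  t=1,i=3
  [20] #.#.. => #  t=4,i=7
  [19] #..## => .  t=6,i=12
  [18] #..#. => #  t=0,i=3
  [17] #...# => .  t=0,i=12
  [16] #.... => .  t=9,i=8
  [15] .#### => #  t=0,i=15
  [14] .###. => .  t=1,i=0
  [13] .##.# => #  t=1,i=11
  [12] .##.. => #  t=0,i=10
  [11] .#.## => #  t=0,i=8
  [10] .#.#. => .  t=3,i=9
  [9] .#..# => #  t=0,i=5
  [8] .#... => #  t=4,i=8
  [7] ..### => .  t=0,i=14
  [6] ..##. => .  t=6,i=13
  [5] ..#.# => #  t=0,i=7
  [4] ..#.. => .  t=0,i=4
  [3] ...## => #  t=0,i=13
  [2] ...#. => #  t=4,i=10
  [1] ....# => #  t=9,i=10
  [0] ..... => .  t=9,i=9
  bits 01011101100101001011101100101110 = 1570028334

1570028334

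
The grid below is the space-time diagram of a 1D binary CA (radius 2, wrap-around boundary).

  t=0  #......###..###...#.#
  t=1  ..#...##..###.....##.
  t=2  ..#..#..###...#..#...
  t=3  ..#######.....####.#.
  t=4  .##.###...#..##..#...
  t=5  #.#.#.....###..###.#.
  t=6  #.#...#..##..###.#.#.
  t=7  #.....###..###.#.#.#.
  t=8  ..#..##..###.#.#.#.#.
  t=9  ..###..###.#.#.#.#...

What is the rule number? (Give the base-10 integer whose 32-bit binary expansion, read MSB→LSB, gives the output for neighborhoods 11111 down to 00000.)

  ##### -> #   bit 31 = 1  t=3,i=4
  ####. -> .   bit 30 = 0  t=3,i=7
  ###.# -> #   bit 29 = 1  t=3,i=17
  ###.. -> .   bit 28 = 0  t=0,i=9
  ##.## -> .   bit 27 = 0  t=4,i=3
  ##.#. -> .   bit 26 = 0  t=3,i=18
  ##..# -> #   bit 25 = 1  t=0,i=10
  ##... -> .   bit 24 = 0  t=0,i=1
  #.### -> #   bit 23 = 1  t=4,i=4
  #.##. -> .   bit 22 = 0  t=0,i=20
  #.#.# -> #   bit 21 = 1  t=5,i=0
  #.#.. -> .   bit 20 = 0  t=3,i=19
  #..## -> #   bit 19 = 1  t=0,i=11
  #..#. -> #   bit 18 = 1  t=2,i=4
  #...# -> .   bit 17 = 0  t=0,i=16
  #.... -> #   bit 16 = 1  t=0,i=2
  .#### -> .   bit 15 = 0  t=3,i=3
  .###. -> .   bit 14 = 0  t=0,i=8
  .##.# -> #   bit 13 = 1  t=4,i=2
  .##.. -> .   bit 12 = 0  t=0,i=0
  .#.## -> #   bit 11 = 1  t=0,i=19
  .#.#. -> .   bit 10 = 0  t=5,i=1
  .#..# -> #   bit 9 = 1  t=2,i=3
  .#... -> .   bit 8 = 0  t=1,i=3
  ..### -> #   bit 7 = 1  t=0,i=7
  ..##. -> .   bit 6 = 0  t=1,i=6
  ..#.# -> #   bit 5 = 1  t=0,i=18
  ..#.. -> #   bit 4 = 1  t=1,i=2
  ...## -> #   bit 3 = 1  t=0,i=6
  ...#. -> .   bit 2 = 0  t=0,i=17
  ....# -> .   bit 1 = 0  t=0,i=5
  ..... -> .   bit 0 = 0  t=0,i=3
  bits 10100010101011010010101010111000 = 2729257656

2729257656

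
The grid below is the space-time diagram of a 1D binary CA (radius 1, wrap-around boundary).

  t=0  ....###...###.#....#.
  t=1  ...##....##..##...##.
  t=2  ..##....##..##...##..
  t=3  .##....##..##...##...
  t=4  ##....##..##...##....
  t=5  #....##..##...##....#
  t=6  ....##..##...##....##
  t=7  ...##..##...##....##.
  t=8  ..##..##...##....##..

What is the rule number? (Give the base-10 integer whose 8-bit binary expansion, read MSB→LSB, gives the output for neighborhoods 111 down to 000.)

46

  ###|.  b7=0 t=0,i=5
  ##.|.  b6=0 t=0,i=6
  #.#|#  b5=1 t=0,i=13
  #..|.  b4=0 t=0,i=7
  .##|#  b3=1 t=0,i=4
  .#.|#  b2=1 t=0,i=14
  ..#|#  b1=1 t=0,i=3
  ...|.  b0=0 t=0,i=0
  bits 00101110 = 46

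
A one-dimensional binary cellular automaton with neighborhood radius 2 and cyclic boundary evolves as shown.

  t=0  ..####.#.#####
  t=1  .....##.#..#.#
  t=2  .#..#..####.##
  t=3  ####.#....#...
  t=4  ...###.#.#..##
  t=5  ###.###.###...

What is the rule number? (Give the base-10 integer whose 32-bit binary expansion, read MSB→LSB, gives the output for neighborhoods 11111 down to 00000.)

3038203404

  ##### -> #   bit 31 = 1  t=0,i=11
  ####. -> .   bit 30 = 0  t=0,i=4
  ###.# -> #   bit 29 = 1  t=0,i=5
  ###.. -> #   bit 28 = 1  t=0,i=13
  ##.## -> .   bit 27 = 0  t=2,i=11
  ##.#. -> #   bit 26 = 1  t=0,i=6
  ##..# -> .   bit 25 = 0  t=0,i=0
  ##... -> #   bit 24 = 1  t=4,i=0
  #.### -> .   bit 23 = 0  t=0,i=9
  #.##. -> .   bit 22 = 0  t=2,i=12
  #.#.# -> .   bit 21 = 0  t=0,i=7
  #.#.. -> #   bit 20 = 1  t=1,i=8
  #..## -> .   bit 19 = 0  t=0,i=1
  #..#. -> #   bit 18 = 1  t=1,i=10
  #...# -> #   bit 17 = 1  t=3,i=12
  #.... -> #   bit 16 = 1  t=1,i=1
  .#### -> .   bit 15 = 0  t=0,i=3
  .###. -> #   bit 14 = 1  t=4,i=4
  .##.# -> .   bit 13 = 0  t=1,i=6
  .##.. -> .   bit 12 = 0  t=4,i=13
  .#.## -> #   bit 11 = 1  t=0,i=8
  .#.#. -> #   bit 10 = 1  t=1,i=12
  .#..# -> #   bit 9 = 1  t=1,i=9
  .#... -> .   bit 8 = 0  t=1,i=0
  ..### -> .   bit 7 = 0  t=0,i=2
  ..##. -> .   bit 6 = 0  t=1,i=5
  ..#.# -> .   bit 5 = 0  t=1,i=11
  ..#.. -> .   bit 4 = 0  t=2,i=4
  ...## -> #   bit 3 = 1  t=1,i=4
  ...#. -> #   bit 2 = 1  t=3,i=9
  ....# -> .   bit 1 = 0  t=1,i=3
  ..... -> .   bit 0 = 0  t=1,i=2
  bits 10110101000101110100111000001100 = 3038203404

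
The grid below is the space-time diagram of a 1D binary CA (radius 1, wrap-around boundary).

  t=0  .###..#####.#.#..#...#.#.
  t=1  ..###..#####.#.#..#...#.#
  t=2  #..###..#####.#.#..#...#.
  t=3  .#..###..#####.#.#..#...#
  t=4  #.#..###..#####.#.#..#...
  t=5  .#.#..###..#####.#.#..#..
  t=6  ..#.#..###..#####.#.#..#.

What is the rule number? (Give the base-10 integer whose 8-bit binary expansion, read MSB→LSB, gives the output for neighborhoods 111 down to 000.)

240

  ###|#  b7=1 t=0,i=2
  ##.|#  b6=1 t=0,i=3
  #.#|#  b5=1 t=0,i=11
  #..|#  b4=1 t=0,i=4
  .##|.  b3=0 t=0,i=1
  .#.|.  b2=0 t=0,i=12
  ..#|.  b1=0 t=0,i=0
  ...|.  b0=0 t=0,i=19
  bits 11110000 = 240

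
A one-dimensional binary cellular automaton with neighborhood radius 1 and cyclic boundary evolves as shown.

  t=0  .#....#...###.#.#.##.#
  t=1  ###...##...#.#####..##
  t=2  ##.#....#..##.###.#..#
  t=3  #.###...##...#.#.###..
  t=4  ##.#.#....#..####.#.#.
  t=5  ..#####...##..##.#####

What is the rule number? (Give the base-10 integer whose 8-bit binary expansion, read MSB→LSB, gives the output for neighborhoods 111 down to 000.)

  ###|#  b7=1 t=0,i=11
  ##.|.  b6=0 t=0,i=12
  #.#|#  b5=1 t=0,i=0
  #..|#  b4=1 t=0,i=2
  .##|.  b3=0 t=0,i=10
  .#.|#  b2=1 t=0,i=1
  ..#|.  b1=0 t=0,i=5
  ...|.  b0=0 t=0,i=3
  bits 10110100 = 180

180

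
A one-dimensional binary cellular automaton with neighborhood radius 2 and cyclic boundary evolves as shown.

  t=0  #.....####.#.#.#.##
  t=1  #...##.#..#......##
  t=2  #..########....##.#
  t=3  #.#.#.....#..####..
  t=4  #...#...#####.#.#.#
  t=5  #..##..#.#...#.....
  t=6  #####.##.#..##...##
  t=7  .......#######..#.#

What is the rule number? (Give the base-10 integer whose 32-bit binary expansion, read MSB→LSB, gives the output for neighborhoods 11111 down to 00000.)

  [31] ##### => .  t=2,i=5
  [30] ####. => .  t=0,i=8
  [29] ###.# => .  t=0,i=9
  [28] ###.. => #  t=0,i=0
  [27] ##.## => .  t=2,i=17
  [26] ##.#. => #  t=0,i=10
  [25] ##..# => .  t=2,i=1
  [24] ##... => .  t=0,i=1
  [23] #.### => #  t=0,i=17
  [22] #.##. => .  t=2,i=18
  [21] #.#.# => .  t=0,i=11
  [20] #.#.. => #  t=1,i=7
  [19] #..## => #  t=2,i=2
  [18] #..#. => #  t=1,i=9
  [17] #...# => .  t=1,i=2
  [16] #.... => .  t=0,i=2
  [15] .#### => #  t=0,i=7
  [14] .###. => #  t=0,i=18
  [13] .##.# => #  t=1,i=5
  [12] .##.. => #  t=2,i=0
  [11] .#.## => .  t=0,i=16
  [10] .#.#. => .  t=0,i=12
  [9] .#..# => #  t=1,i=8
  [8] .#... => .  t=1,i=11
  [7] ..### => .  t=0,i=6
  [6] ..##. => #  t=1,i=4
  [5] ..#.# => #  t=3,i=0
  [4] ..#.. => #  t=1,i=10
  [3] ...## => #  t=0,i=5
  [2] ...#. => #  t=3,i=9
  [1] ....# => #  t=0,i=4
  [0] ..... => .  t=0,i=3
  bits 00010100100111001111001001111110 = 345830014

345830014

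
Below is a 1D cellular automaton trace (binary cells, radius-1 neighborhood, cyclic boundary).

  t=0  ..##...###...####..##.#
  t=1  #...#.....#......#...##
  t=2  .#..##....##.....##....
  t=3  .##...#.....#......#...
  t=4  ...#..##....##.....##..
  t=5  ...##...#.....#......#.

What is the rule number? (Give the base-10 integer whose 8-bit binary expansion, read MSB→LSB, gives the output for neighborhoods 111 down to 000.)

  nb ###: next=.  (t=0,i=8, bit7=0)
  nb ##.: next=.  (t=0,i=3, bit6=0)
  nb #.#: next=#  (t=0,i=21, bit5=1)
  nb #..: next=#  (t=0,i=0, bit4=1)
  nb .##: next=.  (t=0,i=2, bit3=0)
  nb .#.: next=#  (t=0,i=22, bit2=1)
  nb ..#: next=.  (t=0,i=1, bit1=0)
  nb ...: next=.  (t=0,i=5, bit0=0)
  bits 00110100 = 52

52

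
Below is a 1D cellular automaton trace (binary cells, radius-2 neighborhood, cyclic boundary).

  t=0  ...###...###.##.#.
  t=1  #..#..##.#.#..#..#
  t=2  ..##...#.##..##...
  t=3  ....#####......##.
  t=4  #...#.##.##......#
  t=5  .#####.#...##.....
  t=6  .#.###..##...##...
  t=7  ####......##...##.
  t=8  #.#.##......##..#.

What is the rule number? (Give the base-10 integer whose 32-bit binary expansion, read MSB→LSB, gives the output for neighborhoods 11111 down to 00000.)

3785829812

  #####|#  b31=1 t=3,i=6
  ####.|#  b30=1 t=3,i=7
  ###.#|#  b29=1 t=0,i=11
  ###..|.  b28=0 t=0,i=5
  ##.##|.  b27=0 t=0,i=12
  ##.#.|.  b26=0 t=0,i=15
  ##..#|.  b25=0 t=1,i=1
  ##...|#  b24=1 t=0,i=6
  #.###|#  b23=1 t=6,i=3
  #.##.|.  b22=0 t=0,i=13
  #.#.#|#  b21=1 t=1,i=9
  #.#..|.  b20=0 t=0,i=16
  #..##|.  b19=0 t=1,i=5
  #..#.|#  b18=1 t=1,i=2
  #...#|#  b17=1 t=0,i=7
  #....|#  b16=1 t=0,i=0
  .####|.  b15=0 t=3,i=5
  .###.|.  b14=0 t=0,i=4
  .##.#|#  b13=1 t=0,i=14
  .##..|.  b12=0 t=1,i=0
  .#.##|#  b11=1 t=2,i=8
  .#.#.|#  b10=1 t=1,i=10
  .#..#|.  b9=0 t=1,i=4
  .#...|#  b8=1 t=0,i=17
  ..###|#  b7=1 t=0,i=3
  ..##.|.  b6=0 t=1,i=6
  ..#.#|#  b5=1 t=2,i=7
  ..#..|#  b4=1 t=1,i=3
  ...##|.  b3=0 t=0,i=2
  ...#.|#  b2=1 t=2,i=6
  ....#|.  b1=0 t=0,i=1
  .....|.  b0=0 t=2,i=17
  bits 11100001101001110010110110110100 = 3785829812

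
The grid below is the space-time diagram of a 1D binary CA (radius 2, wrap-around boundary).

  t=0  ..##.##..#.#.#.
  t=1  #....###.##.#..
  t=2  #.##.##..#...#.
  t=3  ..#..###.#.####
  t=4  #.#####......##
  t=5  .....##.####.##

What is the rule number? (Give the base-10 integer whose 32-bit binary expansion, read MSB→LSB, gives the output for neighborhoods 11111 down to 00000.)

  ##### -> .   bit 31 = 0  t=4,i=4
  ####. -> #   bit 30 = 1  t=3,i=13
  ###.# -> .   bit 29 = 0  t=1,i=7
  ###.. -> #   bit 28 = 1  t=3,i=14
  ##.## -> .   bit 27 = 0  t=0,i=4
  ##.#. -> .   bit 26 = 0  t=1,i=11
  ##..# -> #   bit 25 = 1  t=0,i=7
  ##... -> .   bit 24 = 0  t=4,i=7
  #.### -> .   bit 23 = 0  t=3,i=11
  #.##. -> #   bit 22 = 1  t=0,i=5
  #.#.# -> .   bit 21 = 0  t=0,i=11
  #.#.. -> .   bit 20 = 0  t=0,i=13
  #..## -> #   bit 19 = 1  t=3,i=4
  #..#. -> .   bit 18 = 0  t=0,i=8
  #...# -> #   bit 17 = 1  t=0,i=0
  #.... -> #   bit 16 = 1  t=1,i=2
  .#### -> .   bit 15 = 0  t=3,i=12
  .###. -> #   bit 14 = 1  t=1,i=6
  .##.# -> .   bit 13 = 0  t=0,i=3
  .##.. -> #   bit 12 = 1  t=0,i=6
  .#.## -> .   bit 11 = 0  t=2,i=1
  .#.#. -> #   bit 10 = 1  t=0,i=10
  .#..# -> #   bit 9 = 1  t=1,i=13
  .#... -> .   bit 8 = 0  t=0,i=14
  ..### -> #   bit 7 = 1  t=1,i=5
  ..##. -> .   bit 6 = 0  t=0,i=2
  ..#.# -> #   bit 5 = 1  t=0,i=9
  ..#.. -> #   bit 4 = 1  t=1,i=0
  ...## -> .   bit 3 = 0  t=0,i=1
  ...#. -> #   bit 2 = 1  t=2,i=12
  ....# -> #   bit 1 = 1  t=1,i=3
  ..... -> #   bit 0 = 1  t=4,i=9
  bits 01010010010010110101011010110111 = 1380669111

1380669111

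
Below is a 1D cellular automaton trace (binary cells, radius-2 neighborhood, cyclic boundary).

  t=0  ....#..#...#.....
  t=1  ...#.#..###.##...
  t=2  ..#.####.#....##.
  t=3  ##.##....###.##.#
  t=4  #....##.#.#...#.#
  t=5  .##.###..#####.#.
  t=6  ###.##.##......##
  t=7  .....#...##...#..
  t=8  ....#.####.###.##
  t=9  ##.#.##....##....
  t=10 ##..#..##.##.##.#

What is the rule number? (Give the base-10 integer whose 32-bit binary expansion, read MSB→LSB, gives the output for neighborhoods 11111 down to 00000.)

  [31] ##### => .  t=5,i=11
  [30] ####. => .  t=2,i=6
  [29] ###.# => .  t=1,i=10
  [28] ###.. => .  t=5,i=6
  [27] ##.## => .  t=1,i=11
  [26] ##.#. => .  t=2,i=8
  [25] ##..# => #  t=5,i=7
  [24] ##... => #  t=1,i=14
  [23] #.### => #  t=2,i=4
  [22] #.##. => .  t=1,i=12
  [21] #.#.# => .  t=4,i=8
  [20] #.#.. => #  t=1,i=5
  [19] #..## => #  t=1,i=7
  [18] #..#. => .  t=0,i=6
  [17] #...# => #  t=0,i=9
  [16] #.... => #  t=0,i=13
  [15] .#### => .  t=2,i=5
  [14] .###. => #  t=1,i=9
  [13] .##.# => #  t=3,i=14
  [12] .##.. => .  t=1,i=13
  [11] .#.## => #  t=2,i=3
  [10] .#.#. => #  t=1,i=4
  [9] .#..# => #  t=0,i=5
  [8] .#... => #  t=0,i=8
  [7] ..### => .  t=1,i=8
  [6] ..##. => #  t=2,i=14
  [5] ..#.# => .  t=1,i=3
  [4] ..#.. => .  t=0,i=4
  [3] ...## => #  t=2,i=13
  [2] ...#. => #  t=0,i=3
  [1] ....# => .  t=0,i=2
  [0] ..... => .  t=0,i=0
  bits 00000011100110110110111101001100 = 60518220

60518220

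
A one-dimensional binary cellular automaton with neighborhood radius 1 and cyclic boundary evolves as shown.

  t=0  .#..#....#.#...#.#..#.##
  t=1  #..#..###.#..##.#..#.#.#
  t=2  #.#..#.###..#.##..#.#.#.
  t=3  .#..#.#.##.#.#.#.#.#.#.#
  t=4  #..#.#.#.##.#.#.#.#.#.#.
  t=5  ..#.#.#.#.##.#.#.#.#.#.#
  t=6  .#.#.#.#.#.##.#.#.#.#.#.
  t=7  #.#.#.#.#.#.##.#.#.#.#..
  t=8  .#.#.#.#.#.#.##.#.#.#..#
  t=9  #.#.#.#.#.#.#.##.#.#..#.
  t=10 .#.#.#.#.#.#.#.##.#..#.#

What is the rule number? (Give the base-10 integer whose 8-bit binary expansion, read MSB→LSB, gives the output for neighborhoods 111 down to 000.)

  ### -> #   bit 7 = 1  t=1,i=7
  ##. -> #   bit 6 = 1  t=0,i=23
  #.# -> #   bit 5 = 1  t=0,i=0
  #.. -> .   bit 4 = 0  t=0,i=2
  .## -> .   bit 3 = 0  t=0,i=22
  .#. -> .   bit 2 = 0  t=0,i=1
  ..# -> #   bit 1 = 1  t=0,i=3
  ... -> #   bit 0 = 1  t=0,i=6
  bits 11100011 = 227

227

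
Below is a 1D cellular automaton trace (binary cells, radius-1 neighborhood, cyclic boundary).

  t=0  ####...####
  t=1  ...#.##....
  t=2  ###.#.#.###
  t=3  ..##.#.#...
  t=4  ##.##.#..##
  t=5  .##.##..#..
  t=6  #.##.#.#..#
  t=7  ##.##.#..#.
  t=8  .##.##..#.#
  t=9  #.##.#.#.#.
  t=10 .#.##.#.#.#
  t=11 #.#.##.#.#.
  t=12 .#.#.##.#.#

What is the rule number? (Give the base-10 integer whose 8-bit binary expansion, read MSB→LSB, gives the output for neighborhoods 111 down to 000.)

99

  ###|.  b7=0 t=0,i=0
  ##.|#  b6=1 t=0,i=3
  #.#|#  b5=1 t=1,i=4
  #..|.  b4=0 t=0,i=4
  .##|.  b3=0 t=0,i=7
  .#.|.  b2=0 t=1,i=3
  ..#|#  b1=1 t=0,i=6
  ...|#  b0=1 t=0,i=5
  bits 01100011 = 99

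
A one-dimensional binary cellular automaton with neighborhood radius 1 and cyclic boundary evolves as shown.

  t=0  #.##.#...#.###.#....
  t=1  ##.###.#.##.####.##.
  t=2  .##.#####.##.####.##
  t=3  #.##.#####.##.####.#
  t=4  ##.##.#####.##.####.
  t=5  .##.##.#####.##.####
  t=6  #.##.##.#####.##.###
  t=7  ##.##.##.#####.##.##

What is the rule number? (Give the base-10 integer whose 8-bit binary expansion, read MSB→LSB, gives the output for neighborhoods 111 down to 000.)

  nb ###: next=#  (t=0,i=12, bit7=1)
  nb ##.: next=#  (t=0,i=3, bit6=1)
  nb #.#: next=#  (t=0,i=1, bit5=1)
  nb #..: next=.  (t=0,i=6, bit4=0)
  nb .##: next=.  (t=0,i=2, bit3=0)
  nb .#.: next=#  (t=0,i=0, bit2=1)
  nb ..#: next=.  (t=0,i=8, bit1=0)
  nb ...: next=#  (t=0,i=7, bit0=1)
  bits 11100101 = 229

229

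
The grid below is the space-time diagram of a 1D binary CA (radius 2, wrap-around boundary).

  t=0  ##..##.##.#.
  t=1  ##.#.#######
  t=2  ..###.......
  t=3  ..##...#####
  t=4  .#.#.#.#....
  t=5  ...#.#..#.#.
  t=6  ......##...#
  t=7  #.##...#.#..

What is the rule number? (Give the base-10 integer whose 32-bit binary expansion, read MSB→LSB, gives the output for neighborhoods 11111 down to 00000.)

  #####|.  b31=0 t=1,i=7
  ####.|.  b30=0 t=1,i=0
  ###.#|.  b29=0 t=1,i=1
  ###..|.  b28=0 t=2,i=4
  ##.##|#  b27=1 t=0,i=6
  ##.#.|#  b26=1 t=0,i=9
  ##..#|.  b25=0 t=0,i=2
  ##...|.  b24=0 t=2,i=5
  #.###|.  b23=0 t=1,i=5
  #.##.|#  b22=1 t=0,i=0
  #.#.#|#  b21=1 t=0,i=10
  #.#..|.  b20=0 t=4,i=7
  #..##|#  b19=1 t=0,i=3
  #..#.|#  b18=1 t=5,i=7
  #...#|#  b17=1 t=3,i=5
  #....|.  b16=0 t=2,i=6
  .####|.  b15=0 t=1,i=6
  .###.|#  b14=1 t=2,i=3
  .##.#|#  b13=1 t=0,i=5
  .##..|#  b12=1 t=0,i=1
  .#.##|#  b11=1 t=0,i=11
  .#.#.|.  b10=0 t=4,i=2
  .#..#|#  b9=1 t=5,i=6
  .#...|#  b8=1 t=4,i=8
  ..###|#  b7=1 t=2,i=2
  ..##.|.  b6=0 t=0,i=4
  ..#.#|.  b5=0 t=4,i=1
  ..#..|.  b4=0 t=6,i=11
  ...##|.  b3=0 t=2,i=1
  ...#.|.  b2=0 t=4,i=0
  ....#|.  b1=0 t=2,i=0
  .....|#  b0=1 t=2,i=7
  bits 00001100011011100111101110000001 = 208567169

208567169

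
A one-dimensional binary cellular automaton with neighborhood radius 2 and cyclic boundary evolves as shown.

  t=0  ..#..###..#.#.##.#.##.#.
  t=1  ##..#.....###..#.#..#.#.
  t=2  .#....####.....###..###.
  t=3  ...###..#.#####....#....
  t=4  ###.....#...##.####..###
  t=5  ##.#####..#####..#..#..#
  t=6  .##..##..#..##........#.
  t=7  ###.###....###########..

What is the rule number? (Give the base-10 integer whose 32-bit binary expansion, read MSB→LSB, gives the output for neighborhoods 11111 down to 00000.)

  ##### -> #   bit 31 = 1  t=3,i=12
  ####. -> #   bit 30 = 1  t=2,i=8
  ###.# -> #   bit 29 = 1  t=5,i=1
  ###.. -> .   bit 28 = 0  t=0,i=7
  ##.## -> #   bit 27 = 1  t=4,i=14
  ##.#. -> .   bit 26 = 0  t=0,i=16
  ##..# -> .   bit 25 = 0  t=0,i=8
  ##... -> #   bit 24 = 1  t=2,i=10
  #.### -> .   bit 23 = 0  t=3,i=10
  #.##. -> .   bit 22 = 0  t=0,i=14
  #.#.# -> #   bit 21 = 1  t=0,i=12
  #.#.. -> #   bit 20 = 1  t=0,i=22
  #..## -> #   bit 19 = 1  t=0,i=4
  #..#. -> .   bit 18 = 0  t=0,i=9
  #...# -> #   bit 17 = 1  t=0,i=0
  #.... -> #   bit 16 = 1  t=1,i=6
  .#### -> .   bit 15 = 0  t=2,i=7
  .###. -> .   bit 14 = 0  t=0,i=6
  .##.# -> #   bit 13 = 1  t=0,i=15
  .##.. -> #   bit 12 = 1  t=1,i=1
  .#.## -> .   bit 11 = 0  t=0,i=13
  .#.#. -> #   bit 10 = 1  t=0,i=11
  .#..# -> .   bit 9 = 0  t=0,i=3
  .#... -> .   bit 8 = 0  t=0,i=23
  ..### -> .   bit 7 = 0  t=0,i=5
  ..##. -> #   bit 6 = 1  t=4,i=12
  ..#.# -> #   bit 5 = 1  t=0,i=10
  ..#.. -> .   bit 4 = 0  t=0,i=2
  ...## -> #   bit 3 = 1  t=1,i=9
  ...#. -> #   bit 2 = 1  t=0,i=1
  ....# -> #   bit 1 = 1  t=1,i=8
  ..... -> #   bit 0 = 1  t=1,i=7
  bits 11101001001110110011010001101111 = 3912971375

3912971375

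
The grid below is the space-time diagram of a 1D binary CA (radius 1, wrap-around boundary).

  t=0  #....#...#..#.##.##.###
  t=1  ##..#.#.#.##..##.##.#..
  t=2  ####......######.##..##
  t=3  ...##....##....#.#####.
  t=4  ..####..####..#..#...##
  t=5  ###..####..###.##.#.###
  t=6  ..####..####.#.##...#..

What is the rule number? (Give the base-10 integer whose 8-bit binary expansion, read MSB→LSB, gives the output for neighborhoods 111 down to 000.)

90

  ### -> .   bit 7 = 0  t=0,i=21
  ##. -> #   bit 6 = 1  t=0,i=0
  #.# -> .   bit 5 = 0  t=0,i=13
  #.. -> #   bit 4 = 1  t=0,i=1
  .## -> #   bit 3 = 1  t=0,i=14
  .#. -> .   bit 2 = 0  t=0,i=5
  ..# -> #   bit 1 = 1  t=0,i=4
  ... -> .   bit 0 = 0  t=0,i=2
  bits 01011010 = 90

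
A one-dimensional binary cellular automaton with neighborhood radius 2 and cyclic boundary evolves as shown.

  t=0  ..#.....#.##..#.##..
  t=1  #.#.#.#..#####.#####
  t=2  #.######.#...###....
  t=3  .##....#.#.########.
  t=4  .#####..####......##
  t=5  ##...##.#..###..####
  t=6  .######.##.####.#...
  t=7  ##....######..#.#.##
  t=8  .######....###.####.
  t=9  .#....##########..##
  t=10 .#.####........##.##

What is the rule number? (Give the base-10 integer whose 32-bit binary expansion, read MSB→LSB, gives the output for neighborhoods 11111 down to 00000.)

  nb #####: next=.  (t=1,i=11, bit31=0)
  nb ####.: next=.  (t=1,i=12, bit30=0)
  nb ###.#: next=#  (t=1,i=0, bit29=1)
  nb ###..: next=#  (t=2,i=15, bit28=1)
  nb ##.##: next=#  (t=1,i=14, bit27=1)
  nb ##.#.: next=.  (t=1,i=1, bit26=0)
  nb ##..#: next=#  (t=0,i=12, bit25=1)
  nb ##...: next=#  (t=0,i=18, bit24=1)
  nb #.###: next=#  (t=1,i=15, bit23=1)
  nb #.##.: next=#  (t=0,i=10, bit22=1)
  nb #.#.#: next=#  (t=1,i=2, bit21=1)
  nb #.#..: next=#  (t=1,i=6, bit20=1)
  nb #..##: next=.  (t=1,i=8, bit19=0)
  nb #..#.: next=#  (t=0,i=13, bit18=1)
  nb #...#: next=#  (t=2,i=11, bit17=1)
  nb #....: next=#  (t=0,i=4, bit16=1)
  nb .####: next=.  (t=1,i=10, bit15=0)
  nb .###.: next=#  (t=2,i=14, bit14=1)
  nb .##.#: next=#  (t=4,i=19, bit13=1)
  nb .##..: next=#  (t=0,i=11, bit12=1)
  nb .#.##: next=#  (t=0,i=9, bit11=1)
  nb .#.#.: next=#  (t=1,i=3, bit10=1)
  nb .#..#: next=#  (t=1,i=7, bit9=1)
  nb .#...: next=.  (t=0,i=3, bit8=0)
  nb ..###: next=#  (t=1,i=9, bit7=1)
  nb ..##.: next=#  (t=3,i=1, bit6=1)
  nb ..#.#: next=.  (t=0,i=8, bit5=0)
  nb ..#..: next=#  (t=0,i=2, bit4=1)
  nb ...##: next=#  (t=2,i=12, bit3=1)
  nb ...#.: next=.  (t=0,i=1, bit2=0)
  nb ....#: next=#  (t=0,i=0, bit1=1)
  nb .....: next=.  (t=0,i=5, bit0=0)
  bits 00111011111101110111111011011010 = 1006075610

1006075610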